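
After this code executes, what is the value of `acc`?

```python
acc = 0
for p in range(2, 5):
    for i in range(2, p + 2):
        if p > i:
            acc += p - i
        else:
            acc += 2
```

p=2,i=2: not 2>2, acc = 0+2 = 2
p=2,i=3: not 2>3, acc = 2+2 = 4
p=3,i=2: 3>2, acc = 4+1 = 5
p=3,i=3: not 3>3, acc = 5+2 = 7
p=3,i=4: not 3>4, acc = 7+2 = 9
p=4,i=2: 4>2, acc = 9+2 = 11
p=4,i=3: 4>3, acc = 11+1 = 12
p=4,i=4: not 4>4, acc = 12+2 = 14
p=4,i=5: not 4>5, acc = 14+2 = 16

16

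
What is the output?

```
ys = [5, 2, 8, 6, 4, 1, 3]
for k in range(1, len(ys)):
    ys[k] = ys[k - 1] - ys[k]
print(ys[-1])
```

-19

k=1: ys[1] = 5-2 = 3 → [5, 3, 8, 6, 4, 1, 3]
k=2: ys[2] = 3-8 = -5 → [5, 3, -5, 6, 4, 1, 3]
k=3: ys[3] = (-5)-6 = -11 → [5, 3, -5, -11, 4, 1, 3]
k=4: ys[4] = (-11)-4 = -15 → [5, 3, -5, -11, -15, 1, 3]
k=5: ys[5] = (-15)-1 = -16 → [5, 3, -5, -11, -15, -16, 3]
k=6: ys[6] = (-16)-3 = -19 → [5, 3, -5, -11, -15, -16, -19]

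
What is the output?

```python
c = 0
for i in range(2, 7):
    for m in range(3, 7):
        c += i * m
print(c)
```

360

i=2,m=3: c = 0+6 = 6
i=2,m=4: c = 6+8 = 14
i=2,m=5: c = 14+10 = 24
i=2,m=6: c = 24+12 = 36
i=3,m=3: c = 36+9 = 45
i=3,m=4: c = 45+12 = 57
i=3,m=5: c = 57+15 = 72
i=3,m=6: c = 72+18 = 90
i=4,m=3: c = 90+12 = 102
i=4,m=4: c = 102+16 = 118
i=4,m=5: c = 118+20 = 138
i=4,m=6: c = 138+24 = 162
i=5,m=3: c = 162+15 = 177
i=5,m=4: c = 177+20 = 197
i=5,m=5: c = 197+25 = 222
i=5,m=6: c = 222+30 = 252
i=6,m=3: c = 252+18 = 270
i=6,m=4: c = 270+24 = 294
i=6,m=5: c = 294+30 = 324
i=6,m=6: c = 324+36 = 360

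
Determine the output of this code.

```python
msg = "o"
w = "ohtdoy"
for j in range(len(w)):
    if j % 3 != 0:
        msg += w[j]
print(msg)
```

j=0: skip
j=1: add 'h' → 'oh'
j=2: add 't' → 'oht'
j=3: skip
j=4: add 'o' → 'ohto'
j=5: add 'y' → 'ohtoy'

ohtoy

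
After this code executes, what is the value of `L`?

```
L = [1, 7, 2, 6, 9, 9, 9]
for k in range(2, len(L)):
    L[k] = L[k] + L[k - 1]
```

k=2: L[2] = 2+7 = 9 → [1, 7, 9, 6, 9, 9, 9]
k=3: L[3] = 6+9 = 15 → [1, 7, 9, 15, 9, 9, 9]
k=4: L[4] = 9+15 = 24 → [1, 7, 9, 15, 24, 9, 9]
k=5: L[5] = 9+24 = 33 → [1, 7, 9, 15, 24, 33, 9]
k=6: L[6] = 9+33 = 42 → [1, 7, 9, 15, 24, 33, 42]

[1, 7, 9, 15, 24, 33, 42]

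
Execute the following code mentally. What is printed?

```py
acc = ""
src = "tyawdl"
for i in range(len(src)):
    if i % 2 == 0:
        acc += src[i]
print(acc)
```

i=0: add 't' → 't'
i=1: skip
i=2: add 'a' → 'ta'
i=3: skip
i=4: add 'd' → 'tad'
i=5: skip

tad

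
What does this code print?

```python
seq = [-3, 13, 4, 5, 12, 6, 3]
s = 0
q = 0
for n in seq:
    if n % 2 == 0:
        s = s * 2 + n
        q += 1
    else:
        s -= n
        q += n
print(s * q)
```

n=-3: not even, s = 0-(-3) = 3; q=-3
n=13: not even, s = 3-13 = -10; q=10
n=4: even, s = (-10)*2+4 = -16; q=11
n=5: not even, s = (-16)-5 = -21; q=16
n=12: even, s = (-21)*2+12 = -30; q=17
n=6: even, s = (-30)*2+6 = -54; q=18
n=3: not even, s = (-54)-3 = -57; q=21
s*q = (-57)*21 = -1197

-1197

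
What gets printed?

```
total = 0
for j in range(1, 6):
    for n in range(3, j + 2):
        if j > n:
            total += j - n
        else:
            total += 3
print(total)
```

25

j=2,n=3: not 2>3, total = 0+3 = 3
j=3,n=3: not 3>3, total = 3+3 = 6
j=3,n=4: not 3>4, total = 6+3 = 9
j=4,n=3: 4>3, total = 9+1 = 10
j=4,n=4: not 4>4, total = 10+3 = 13
j=4,n=5: not 4>5, total = 13+3 = 16
j=5,n=3: 5>3, total = 16+2 = 18
j=5,n=4: 5>4, total = 18+1 = 19
j=5,n=5: not 5>5, total = 19+3 = 22
j=5,n=6: not 5>6, total = 22+3 = 25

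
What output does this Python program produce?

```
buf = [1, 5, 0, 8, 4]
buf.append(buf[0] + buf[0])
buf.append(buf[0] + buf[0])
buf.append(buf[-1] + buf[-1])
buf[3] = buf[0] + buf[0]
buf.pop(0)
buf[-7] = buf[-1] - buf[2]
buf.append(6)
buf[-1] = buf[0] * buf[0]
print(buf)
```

[2, 0, 2, 4, 2, 2, 4, 4]

append buf[0]+buf[0] = 1+1 = 2 → [1, 5, 0, 8, 4, 2]
append buf[0]+buf[0] = 1+1 = 2 → [1, 5, 0, 8, 4, 2, 2]
append buf[-1]+buf[-1] = 2+2 = 4 → [1, 5, 0, 8, 4, 2, 2, 4]
buf[3] = buf[0]+buf[0] = 1+1 = 2 → [1, 5, 0, 2, 4, 2, 2, 4]
pop(0) removes 1 → [5, 0, 2, 4, 2, 2, 4]
buf[-7] = buf[-1]-buf[2] = 4-2 = 2 → [2, 0, 2, 4, 2, 2, 4]
append 6 → [2, 0, 2, 4, 2, 2, 4, 6]
buf[-1] = buf[0]*buf[0] = 2*2 = 4 → [2, 0, 2, 4, 2, 2, 4, 4]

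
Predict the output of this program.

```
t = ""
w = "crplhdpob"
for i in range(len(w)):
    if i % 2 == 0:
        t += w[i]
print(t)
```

cphpb

i=0: add 'c' → 'c'
i=1: skip
i=2: add 'p' → 'cp'
i=3: skip
i=4: add 'h' → 'cph'
i=5: skip
i=6: add 'p' → 'cphp'
i=7: skip
i=8: add 'b' → 'cphpb'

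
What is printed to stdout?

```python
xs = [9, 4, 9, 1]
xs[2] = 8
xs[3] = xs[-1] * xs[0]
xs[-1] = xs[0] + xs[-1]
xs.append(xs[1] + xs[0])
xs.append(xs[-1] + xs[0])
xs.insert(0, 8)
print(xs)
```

[8, 9, 4, 8, 18, 13, 22]

xs[2] = 8 → [9, 4, 8, 1]
xs[3] = xs[-1]*xs[0] = 1*9 = 9 → [9, 4, 8, 9]
xs[-1] = xs[0]+xs[-1] = 9+9 = 18 → [9, 4, 8, 18]
append xs[1]+xs[0] = 4+9 = 13 → [9, 4, 8, 18, 13]
append xs[-1]+xs[0] = 13+9 = 22 → [9, 4, 8, 18, 13, 22]
insert 8 at 0 → [8, 9, 4, 8, 18, 13, 22]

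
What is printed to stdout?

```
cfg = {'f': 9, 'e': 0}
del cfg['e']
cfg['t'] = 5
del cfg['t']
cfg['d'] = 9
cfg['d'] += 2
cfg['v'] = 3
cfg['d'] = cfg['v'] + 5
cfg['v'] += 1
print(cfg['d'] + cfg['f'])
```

17

del 'e' → {'f': 9}
cfg['t'] = 5 → {'f': 9, 't': 5}
del 't' → {'f': 9}
cfg['d'] = 9 → {'f': 9, 'd': 9}
cfg['d'] = 9+2 = 11 → {'f': 9, 'd': 11}
cfg['v'] = 3 → {'f': 9, 'd': 11, 'v': 3}
cfg['d'] = cfg['v']+5 = 8 → {'f': 9, 'd': 8, 'v': 3}
cfg['v'] = 3+1 = 4 → {'f': 9, 'd': 8, 'v': 4}
cfg['d']+cfg['f'] = 8+9 = 17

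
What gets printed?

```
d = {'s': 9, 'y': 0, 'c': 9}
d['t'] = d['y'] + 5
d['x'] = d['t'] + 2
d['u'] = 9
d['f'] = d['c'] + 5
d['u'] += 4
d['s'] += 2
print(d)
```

d['t'] = d['y']+5 = 5 → {'s': 9, 'y': 0, 'c': 9, 't': 5}
d['x'] = d['t']+2 = 7 → {'s': 9, 'y': 0, 'c': 9, 't': 5, 'x': 7}
d['u'] = 9 → {'s': 9, 'y': 0, 'c': 9, 't': 5, 'x': 7, 'u': 9}
d['f'] = d['c']+5 = 14 → {'s': 9, 'y': 0, 'c': 9, 't': 5, 'x': 7, 'u': 9, 'f': 14}
d['u'] = 9+4 = 13 → {'s': 9, 'y': 0, 'c': 9, 't': 5, 'x': 7, 'u': 13, 'f': 14}
d['s'] = 9+2 = 11 → {'s': 11, 'y': 0, 'c': 9, 't': 5, 'x': 7, 'u': 13, 'f': 14}

{'s': 11, 'y': 0, 'c': 9, 't': 5, 'x': 7, 'u': 13, 'f': 14}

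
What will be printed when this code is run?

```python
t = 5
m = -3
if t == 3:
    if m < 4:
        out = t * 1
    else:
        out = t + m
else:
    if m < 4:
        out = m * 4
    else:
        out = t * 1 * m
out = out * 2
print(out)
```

-24

t=5, m=-3
t == 3 is False; m < 4 is True
→ out = m * 4 = -12
out = (-12)*2 = -24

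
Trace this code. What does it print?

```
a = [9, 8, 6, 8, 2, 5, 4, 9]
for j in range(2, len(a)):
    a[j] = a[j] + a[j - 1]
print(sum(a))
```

j=2: a[2] = 6+8 = 14 → [9, 8, 14, 8, 2, 5, 4, 9]
j=3: a[3] = 8+14 = 22 → [9, 8, 14, 22, 2, 5, 4, 9]
j=4: a[4] = 2+22 = 24 → [9, 8, 14, 22, 24, 5, 4, 9]
j=5: a[5] = 5+24 = 29 → [9, 8, 14, 22, 24, 29, 4, 9]
j=6: a[6] = 4+29 = 33 → [9, 8, 14, 22, 24, 29, 33, 9]
j=7: a[7] = 9+33 = 42 → [9, 8, 14, 22, 24, 29, 33, 42]
sum = 181

181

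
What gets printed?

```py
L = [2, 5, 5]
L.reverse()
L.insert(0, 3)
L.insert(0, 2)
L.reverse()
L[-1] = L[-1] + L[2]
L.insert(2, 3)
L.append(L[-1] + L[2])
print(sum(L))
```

35

reverse → [5, 5, 2]
insert 3 at 0 → [3, 5, 5, 2]
insert 2 at 0 → [2, 3, 5, 5, 2]
reverse → [2, 5, 5, 3, 2]
L[-1] = L[-1]+L[2] = 2+5 = 7 → [2, 5, 5, 3, 7]
insert 3 at 2 → [2, 5, 3, 5, 3, 7]
append L[-1]+L[2] = 7+3 = 10 → [2, 5, 3, 5, 3, 7, 10]
sum = 35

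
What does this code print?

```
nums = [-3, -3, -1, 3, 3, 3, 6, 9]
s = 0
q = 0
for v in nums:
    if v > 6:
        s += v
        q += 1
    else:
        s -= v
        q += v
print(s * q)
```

9

v=-3: not >6, s = 0-(-3) = 3; q=-3
v=-3: not >6, s = 3-(-3) = 6; q=-6
v=-1: not >6, s = 6-(-1) = 7; q=-7
v=3: not >6, s = 7-3 = 4; q=-4
v=3: not >6, s = 4-3 = 1; q=-1
v=3: not >6, s = 1-3 = -2; q=2
v=6: not >6, s = (-2)-6 = -8; q=8
v=9: >6, s = (-8)+9 = 1; q=9
s*q = 1*9 = 9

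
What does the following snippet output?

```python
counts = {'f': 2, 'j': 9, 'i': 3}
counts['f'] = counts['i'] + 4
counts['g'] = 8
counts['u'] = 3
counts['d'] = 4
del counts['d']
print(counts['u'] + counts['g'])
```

11

counts['f'] = counts['i']+4 = 7 → {'f': 7, 'j': 9, 'i': 3}
counts['g'] = 8 → {'f': 7, 'j': 9, 'i': 3, 'g': 8}
counts['u'] = 3 → {'f': 7, 'j': 9, 'i': 3, 'g': 8, 'u': 3}
counts['d'] = 4 → {'f': 7, 'j': 9, 'i': 3, 'g': 8, 'u': 3, 'd': 4}
del 'd' → {'f': 7, 'j': 9, 'i': 3, 'g': 8, 'u': 3}
counts['u']+counts['g'] = 3+8 = 11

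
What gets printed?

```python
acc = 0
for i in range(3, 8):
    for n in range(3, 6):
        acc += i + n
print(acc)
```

135

i=3,n=3: acc = 0+6 = 6
i=3,n=4: acc = 6+7 = 13
i=3,n=5: acc = 13+8 = 21
i=4,n=3: acc = 21+7 = 28
i=4,n=4: acc = 28+8 = 36
i=4,n=5: acc = 36+9 = 45
i=5,n=3: acc = 45+8 = 53
i=5,n=4: acc = 53+9 = 62
i=5,n=5: acc = 62+10 = 72
i=6,n=3: acc = 72+9 = 81
i=6,n=4: acc = 81+10 = 91
i=6,n=5: acc = 91+11 = 102
i=7,n=3: acc = 102+10 = 112
i=7,n=4: acc = 112+11 = 123
i=7,n=5: acc = 123+12 = 135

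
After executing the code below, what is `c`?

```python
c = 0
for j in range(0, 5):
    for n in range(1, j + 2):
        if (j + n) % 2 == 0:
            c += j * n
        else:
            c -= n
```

19

j=0,n=1: odd sum, c = 0-1 = -1
j=1,n=1: even sum, c = (-1)+1 = 0
j=1,n=2: odd sum, c = 0-2 = -2
j=2,n=1: odd sum, c = (-2)-1 = -3
j=2,n=2: even sum, c = (-3)+4 = 1
j=2,n=3: odd sum, c = 1-3 = -2
j=3,n=1: even sum, c = (-2)+3 = 1
j=3,n=2: odd sum, c = 1-2 = -1
j=3,n=3: even sum, c = (-1)+9 = 8
j=3,n=4: odd sum, c = 8-4 = 4
j=4,n=1: odd sum, c = 4-1 = 3
j=4,n=2: even sum, c = 3+8 = 11
j=4,n=3: odd sum, c = 11-3 = 8
j=4,n=4: even sum, c = 8+16 = 24
j=4,n=5: odd sum, c = 24-5 = 19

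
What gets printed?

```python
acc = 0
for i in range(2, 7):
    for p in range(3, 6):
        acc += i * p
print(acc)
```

i=2,p=3: acc = 0+6 = 6
i=2,p=4: acc = 6+8 = 14
i=2,p=5: acc = 14+10 = 24
i=3,p=3: acc = 24+9 = 33
i=3,p=4: acc = 33+12 = 45
i=3,p=5: acc = 45+15 = 60
i=4,p=3: acc = 60+12 = 72
i=4,p=4: acc = 72+16 = 88
i=4,p=5: acc = 88+20 = 108
i=5,p=3: acc = 108+15 = 123
i=5,p=4: acc = 123+20 = 143
i=5,p=5: acc = 143+25 = 168
i=6,p=3: acc = 168+18 = 186
i=6,p=4: acc = 186+24 = 210
i=6,p=5: acc = 210+30 = 240

240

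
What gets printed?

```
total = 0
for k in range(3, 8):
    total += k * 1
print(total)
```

25

k=3: total = 0+3*1 = 3
k=4: total = 3+4*1 = 7
k=5: total = 7+5*1 = 12
k=6: total = 12+6*1 = 18
k=7: total = 18+7*1 = 25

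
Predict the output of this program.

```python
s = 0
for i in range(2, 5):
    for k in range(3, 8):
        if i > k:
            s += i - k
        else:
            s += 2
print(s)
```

29

i=2,k=3: not 2>3, s = 0+2 = 2
i=2,k=4: not 2>4, s = 2+2 = 4
i=2,k=5: not 2>5, s = 4+2 = 6
i=2,k=6: not 2>6, s = 6+2 = 8
i=2,k=7: not 2>7, s = 8+2 = 10
i=3,k=3: not 3>3, s = 10+2 = 12
i=3,k=4: not 3>4, s = 12+2 = 14
i=3,k=5: not 3>5, s = 14+2 = 16
i=3,k=6: not 3>6, s = 16+2 = 18
i=3,k=7: not 3>7, s = 18+2 = 20
i=4,k=3: 4>3, s = 20+1 = 21
i=4,k=4: not 4>4, s = 21+2 = 23
i=4,k=5: not 4>5, s = 23+2 = 25
i=4,k=6: not 4>6, s = 25+2 = 27
i=4,k=7: not 4>7, s = 27+2 = 29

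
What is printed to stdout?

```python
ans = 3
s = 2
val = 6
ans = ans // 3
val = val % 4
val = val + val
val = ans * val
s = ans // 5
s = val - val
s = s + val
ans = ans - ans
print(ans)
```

ans = 3//3 = 1
val = 6%4 = 2
val = 2+2 = 4
val = 1*4 = 4
s = 1//5 = 0
s = 4-4 = 0
s = 0+4 = 4
ans = 1-1 = 0

0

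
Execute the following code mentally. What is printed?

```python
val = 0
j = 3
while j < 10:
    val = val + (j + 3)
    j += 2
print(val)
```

j=3: val = 0+6 = 6
j=5: val = 6+8 = 14
j=7: val = 14+10 = 24
j=9: val = 24+12 = 36

36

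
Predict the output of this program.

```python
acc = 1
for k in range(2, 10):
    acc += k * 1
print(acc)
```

45

k=2: acc = 1+2*1 = 3
k=3: acc = 3+3*1 = 6
k=4: acc = 6+4*1 = 10
k=5: acc = 10+5*1 = 15
k=6: acc = 15+6*1 = 21
k=7: acc = 21+7*1 = 28
k=8: acc = 28+8*1 = 36
k=9: acc = 36+9*1 = 45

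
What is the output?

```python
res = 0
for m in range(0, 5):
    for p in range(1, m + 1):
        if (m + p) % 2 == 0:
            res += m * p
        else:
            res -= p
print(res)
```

m=1,p=1: even sum, res = 0+1 = 1
m=2,p=1: odd sum, res = 1-1 = 0
m=2,p=2: even sum, res = 0+4 = 4
m=3,p=1: even sum, res = 4+3 = 7
m=3,p=2: odd sum, res = 7-2 = 5
m=3,p=3: even sum, res = 5+9 = 14
m=4,p=1: odd sum, res = 14-1 = 13
m=4,p=2: even sum, res = 13+8 = 21
m=4,p=3: odd sum, res = 21-3 = 18
m=4,p=4: even sum, res = 18+16 = 34

34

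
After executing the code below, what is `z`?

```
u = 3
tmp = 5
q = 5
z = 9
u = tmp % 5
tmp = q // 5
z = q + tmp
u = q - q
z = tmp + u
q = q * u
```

u = 5%5 = 0
tmp = 5//5 = 1
z = 5+1 = 6
u = 5-5 = 0
z = 1+0 = 1
q = 5*0 = 0

1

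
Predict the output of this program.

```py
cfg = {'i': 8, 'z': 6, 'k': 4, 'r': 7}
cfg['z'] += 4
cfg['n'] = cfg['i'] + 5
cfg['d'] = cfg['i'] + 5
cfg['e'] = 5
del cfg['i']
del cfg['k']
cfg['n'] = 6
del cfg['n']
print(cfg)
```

{'z': 10, 'r': 7, 'd': 13, 'e': 5}

cfg['z'] = 6+4 = 10 → {'i': 8, 'z': 10, 'k': 4, 'r': 7}
cfg['n'] = cfg['i']+5 = 13 → {'i': 8, 'z': 10, 'k': 4, 'r': 7, 'n': 13}
cfg['d'] = cfg['i']+5 = 13 → {'i': 8, 'z': 10, 'k': 4, 'r': 7, 'n': 13, 'd': 13}
cfg['e'] = 5 → {'i': 8, 'z': 10, 'k': 4, 'r': 7, 'n': 13, 'd': 13, 'e': 5}
del 'i' → {'z': 10, 'k': 4, 'r': 7, 'n': 13, 'd': 13, 'e': 5}
del 'k' → {'z': 10, 'r': 7, 'n': 13, 'd': 13, 'e': 5}
cfg['n'] = 6 → {'z': 10, 'r': 7, 'n': 6, 'd': 13, 'e': 5}
del 'n' → {'z': 10, 'r': 7, 'd': 13, 'e': 5}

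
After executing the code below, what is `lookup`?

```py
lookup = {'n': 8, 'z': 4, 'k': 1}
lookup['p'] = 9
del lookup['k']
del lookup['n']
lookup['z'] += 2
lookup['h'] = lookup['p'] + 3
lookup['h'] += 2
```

{'z': 6, 'p': 9, 'h': 14}

lookup['p'] = 9 → {'n': 8, 'z': 4, 'k': 1, 'p': 9}
del 'k' → {'n': 8, 'z': 4, 'p': 9}
del 'n' → {'z': 4, 'p': 9}
lookup['z'] = 4+2 = 6 → {'z': 6, 'p': 9}
lookup['h'] = lookup['p']+3 = 12 → {'z': 6, 'p': 9, 'h': 12}
lookup['h'] = 12+2 = 14 → {'z': 6, 'p': 9, 'h': 14}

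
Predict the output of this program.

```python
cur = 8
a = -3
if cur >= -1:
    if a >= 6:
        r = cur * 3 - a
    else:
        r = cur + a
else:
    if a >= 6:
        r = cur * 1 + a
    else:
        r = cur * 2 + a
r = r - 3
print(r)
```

cur=8, a=-3
cur >= -1 is True; a >= 6 is False
→ r = cur + a = 5
r = 5-3 = 2

2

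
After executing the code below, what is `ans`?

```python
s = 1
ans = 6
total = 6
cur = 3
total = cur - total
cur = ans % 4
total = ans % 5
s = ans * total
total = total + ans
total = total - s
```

total = 3-6 = -3
cur = 6%4 = 2
total = 6%5 = 1
s = 6*1 = 6
total = 1+6 = 7
total = 7-6 = 1

6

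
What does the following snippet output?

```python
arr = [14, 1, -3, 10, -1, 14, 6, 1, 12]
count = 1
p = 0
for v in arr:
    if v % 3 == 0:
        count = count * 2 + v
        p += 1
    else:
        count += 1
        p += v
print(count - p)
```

v=14: not %3==0, count = 1+1 = 2; p=14
v=1: not %3==0, count = 2+1 = 3; p=15
v=-3: %3==0, count = 3*2+(-3) = 3; p=16
v=10: not %3==0, count = 3+1 = 4; p=26
v=-1: not %3==0, count = 4+1 = 5; p=25
v=14: not %3==0, count = 5+1 = 6; p=39
v=6: %3==0, count = 6*2+6 = 18; p=40
v=1: not %3==0, count = 18+1 = 19; p=41
v=12: %3==0, count = 19*2+12 = 50; p=42
count-p = 50-42 = 8

8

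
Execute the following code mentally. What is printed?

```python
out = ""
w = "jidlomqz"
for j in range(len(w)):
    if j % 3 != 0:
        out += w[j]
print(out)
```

idomz

j=0: skip
j=1: add 'i' → 'i'
j=2: add 'd' → 'id'
j=3: skip
j=4: add 'o' → 'ido'
j=5: add 'm' → 'idom'
j=6: skip
j=7: add 'z' → 'idomz'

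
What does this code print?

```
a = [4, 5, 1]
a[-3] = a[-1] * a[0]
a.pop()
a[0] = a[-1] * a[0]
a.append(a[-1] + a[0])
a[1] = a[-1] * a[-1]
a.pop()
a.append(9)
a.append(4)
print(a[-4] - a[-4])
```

a[-3] = a[-1]*a[0] = 1*4 = 4 → [4, 5, 1]
pop() removes 1 → [4, 5]
a[0] = a[-1]*a[0] = 5*4 = 20 → [20, 5]
append a[-1]+a[0] = 5+20 = 25 → [20, 5, 25]
a[1] = a[-1]*a[-1] = 25*25 = 625 → [20, 625, 25]
pop() removes 25 → [20, 625]
append 9 → [20, 625, 9]
append 4 → [20, 625, 9, 4]
a[-4]-a[-4] = 20-20 = 0

0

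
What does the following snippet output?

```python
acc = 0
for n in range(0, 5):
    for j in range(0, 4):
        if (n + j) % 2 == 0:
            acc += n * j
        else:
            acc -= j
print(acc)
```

n=0,j=0: even sum, acc = 0+0 = 0
n=0,j=1: odd sum, acc = 0-1 = -1
n=0,j=2: even sum, acc = (-1)+0 = -1
n=0,j=3: odd sum, acc = (-1)-3 = -4
n=1,j=0: odd sum, acc = (-4)-0 = -4
n=1,j=1: even sum, acc = (-4)+1 = -3
n=1,j=2: odd sum, acc = (-3)-2 = -5
n=1,j=3: even sum, acc = (-5)+3 = -2
n=2,j=0: even sum, acc = (-2)+0 = -2
n=2,j=1: odd sum, acc = (-2)-1 = -3
n=2,j=2: even sum, acc = (-3)+4 = 1
n=2,j=3: odd sum, acc = 1-3 = -2
n=3,j=0: odd sum, acc = (-2)-0 = -2
n=3,j=1: even sum, acc = (-2)+3 = 1
n=3,j=2: odd sum, acc = 1-2 = -1
n=3,j=3: even sum, acc = (-1)+9 = 8
n=4,j=0: even sum, acc = 8+0 = 8
n=4,j=1: odd sum, acc = 8-1 = 7
n=4,j=2: even sum, acc = 7+8 = 15
n=4,j=3: odd sum, acc = 15-3 = 12

12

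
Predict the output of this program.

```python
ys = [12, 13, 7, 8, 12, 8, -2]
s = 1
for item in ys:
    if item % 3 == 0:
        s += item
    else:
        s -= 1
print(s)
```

20

item=12: %3==0, s = 1+12 = 13
item=13: not %3==0, s = 13-1 = 12
item=7: not %3==0, s = 12-1 = 11
item=8: not %3==0, s = 11-1 = 10
item=12: %3==0, s = 10+12 = 22
item=8: not %3==0, s = 22-1 = 21
item=-2: not %3==0, s = 21-1 = 20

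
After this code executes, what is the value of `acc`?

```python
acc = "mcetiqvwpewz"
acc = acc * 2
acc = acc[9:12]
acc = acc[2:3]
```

repeat ×2 → 'mcetiqvwpewzmcetiqvwpewz'
slice [9:12] → 'ewz'
slice [2:3] → 'z'

'z'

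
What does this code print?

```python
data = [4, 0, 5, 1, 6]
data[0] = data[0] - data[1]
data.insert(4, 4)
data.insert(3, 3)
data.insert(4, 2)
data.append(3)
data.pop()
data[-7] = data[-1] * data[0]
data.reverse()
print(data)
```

data[0] = data[0]-data[1] = 4-0 = 4 → [4, 0, 5, 1, 6]
insert 4 at 4 → [4, 0, 5, 1, 4, 6]
insert 3 at 3 → [4, 0, 5, 3, 1, 4, 6]
insert 2 at 4 → [4, 0, 5, 3, 2, 1, 4, 6]
append 3 → [4, 0, 5, 3, 2, 1, 4, 6, 3]
pop() removes 3 → [4, 0, 5, 3, 2, 1, 4, 6]
data[-7] = data[-1]*data[0] = 6*4 = 24 → [4, 24, 5, 3, 2, 1, 4, 6]
reverse → [6, 4, 1, 2, 3, 5, 24, 4]

[6, 4, 1, 2, 3, 5, 24, 4]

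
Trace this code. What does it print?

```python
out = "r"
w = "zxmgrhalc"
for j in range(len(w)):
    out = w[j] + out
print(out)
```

clahrgmxzr

j=0: prepend 'z' → 'zr'
j=1: prepend 'x' → 'xzr'
j=2: prepend 'm' → 'mxzr'
j=3: prepend 'g' → 'gmxzr'
j=4: prepend 'r' → 'rgmxzr'
j=5: prepend 'h' → 'hrgmxzr'
j=6: prepend 'a' → 'ahrgmxzr'
j=7: prepend 'l' → 'lahrgmxzr'
j=8: prepend 'c' → 'clahrgmxzr'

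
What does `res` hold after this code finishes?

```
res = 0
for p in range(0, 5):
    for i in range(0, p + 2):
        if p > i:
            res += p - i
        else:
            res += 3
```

p=0,i=0: not 0>0, res = 0+3 = 3
p=0,i=1: not 0>1, res = 3+3 = 6
p=1,i=0: 1>0, res = 6+1 = 7
p=1,i=1: not 1>1, res = 7+3 = 10
p=1,i=2: not 1>2, res = 10+3 = 13
p=2,i=0: 2>0, res = 13+2 = 15
p=2,i=1: 2>1, res = 15+1 = 16
p=2,i=2: not 2>2, res = 16+3 = 19
p=2,i=3: not 2>3, res = 19+3 = 22
p=3,i=0: 3>0, res = 22+3 = 25
p=3,i=1: 3>1, res = 25+2 = 27
p=3,i=2: 3>2, res = 27+1 = 28
p=3,i=3: not 3>3, res = 28+3 = 31
p=3,i=4: not 3>4, res = 31+3 = 34
p=4,i=0: 4>0, res = 34+4 = 38
p=4,i=1: 4>1, res = 38+3 = 41
p=4,i=2: 4>2, res = 41+2 = 43
p=4,i=3: 4>3, res = 43+1 = 44
p=4,i=4: not 4>4, res = 44+3 = 47
p=4,i=5: not 4>5, res = 47+3 = 50

50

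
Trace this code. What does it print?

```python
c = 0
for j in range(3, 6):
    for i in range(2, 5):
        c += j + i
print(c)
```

63

j=3,i=2: c = 0+5 = 5
j=3,i=3: c = 5+6 = 11
j=3,i=4: c = 11+7 = 18
j=4,i=2: c = 18+6 = 24
j=4,i=3: c = 24+7 = 31
j=4,i=4: c = 31+8 = 39
j=5,i=2: c = 39+7 = 46
j=5,i=3: c = 46+8 = 54
j=5,i=4: c = 54+9 = 63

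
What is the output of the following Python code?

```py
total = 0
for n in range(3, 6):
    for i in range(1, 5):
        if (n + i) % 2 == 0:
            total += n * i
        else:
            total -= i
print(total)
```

40

n=3,i=1: even sum, total = 0+3 = 3
n=3,i=2: odd sum, total = 3-2 = 1
n=3,i=3: even sum, total = 1+9 = 10
n=3,i=4: odd sum, total = 10-4 = 6
n=4,i=1: odd sum, total = 6-1 = 5
n=4,i=2: even sum, total = 5+8 = 13
n=4,i=3: odd sum, total = 13-3 = 10
n=4,i=4: even sum, total = 10+16 = 26
n=5,i=1: even sum, total = 26+5 = 31
n=5,i=2: odd sum, total = 31-2 = 29
n=5,i=3: even sum, total = 29+15 = 44
n=5,i=4: odd sum, total = 44-4 = 40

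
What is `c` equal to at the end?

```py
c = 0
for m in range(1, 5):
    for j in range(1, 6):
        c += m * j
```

150

m=1,j=1: c = 0+1 = 1
m=1,j=2: c = 1+2 = 3
m=1,j=3: c = 3+3 = 6
m=1,j=4: c = 6+4 = 10
m=1,j=5: c = 10+5 = 15
m=2,j=1: c = 15+2 = 17
m=2,j=2: c = 17+4 = 21
m=2,j=3: c = 21+6 = 27
m=2,j=4: c = 27+8 = 35
m=2,j=5: c = 35+10 = 45
m=3,j=1: c = 45+3 = 48
m=3,j=2: c = 48+6 = 54
m=3,j=3: c = 54+9 = 63
m=3,j=4: c = 63+12 = 75
m=3,j=5: c = 75+15 = 90
m=4,j=1: c = 90+4 = 94
m=4,j=2: c = 94+8 = 102
m=4,j=3: c = 102+12 = 114
m=4,j=4: c = 114+16 = 130
m=4,j=5: c = 130+20 = 150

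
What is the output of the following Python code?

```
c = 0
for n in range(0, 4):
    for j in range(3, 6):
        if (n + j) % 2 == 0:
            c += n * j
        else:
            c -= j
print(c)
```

n=0,j=3: odd sum, c = 0-3 = -3
n=0,j=4: even sum, c = (-3)+0 = -3
n=0,j=5: odd sum, c = (-3)-5 = -8
n=1,j=3: even sum, c = (-8)+3 = -5
n=1,j=4: odd sum, c = (-5)-4 = -9
n=1,j=5: even sum, c = (-9)+5 = -4
n=2,j=3: odd sum, c = (-4)-3 = -7
n=2,j=4: even sum, c = (-7)+8 = 1
n=2,j=5: odd sum, c = 1-5 = -4
n=3,j=3: even sum, c = (-4)+9 = 5
n=3,j=4: odd sum, c = 5-4 = 1
n=3,j=5: even sum, c = 1+15 = 16

16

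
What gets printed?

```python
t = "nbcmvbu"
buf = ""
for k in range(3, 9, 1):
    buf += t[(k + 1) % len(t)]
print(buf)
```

vbunbc

k=3: add t[4]='v' → 'v'
k=4: add t[5]='b' → 'vb'
k=5: add t[6]='u' → 'vbu'
k=6: add t[0]='n' → 'vbun'
k=7: add t[1]='b' → 'vbunb'
k=8: add t[2]='c' → 'vbunbc'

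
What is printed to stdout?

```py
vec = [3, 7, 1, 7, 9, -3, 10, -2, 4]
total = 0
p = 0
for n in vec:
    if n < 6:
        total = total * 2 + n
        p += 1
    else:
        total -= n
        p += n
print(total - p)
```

-274

n=3: <6, total = 0*2+3 = 3; p=1
n=7: not <6, total = 3-7 = -4; p=8
n=1: <6, total = (-4)*2+1 = -7; p=9
n=7: not <6, total = (-7)-7 = -14; p=16
n=9: not <6, total = (-14)-9 = -23; p=25
n=-3: <6, total = (-23)*2+(-3) = -49; p=26
n=10: not <6, total = (-49)-10 = -59; p=36
n=-2: <6, total = (-59)*2+(-2) = -120; p=37
n=4: <6, total = (-120)*2+4 = -236; p=38
total-p = (-236)-38 = -274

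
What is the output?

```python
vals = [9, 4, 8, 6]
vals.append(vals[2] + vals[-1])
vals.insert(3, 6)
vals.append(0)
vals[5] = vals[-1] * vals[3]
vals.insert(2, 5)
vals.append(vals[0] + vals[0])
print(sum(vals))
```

append vals[2]+vals[-1] = 8+6 = 14 → [9, 4, 8, 6, 14]
insert 6 at 3 → [9, 4, 8, 6, 6, 14]
append 0 → [9, 4, 8, 6, 6, 14, 0]
vals[5] = vals[-1]*vals[3] = 0*6 = 0 → [9, 4, 8, 6, 6, 0, 0]
insert 5 at 2 → [9, 4, 5, 8, 6, 6, 0, 0]
append vals[0]+vals[0] = 9+9 = 18 → [9, 4, 5, 8, 6, 6, 0, 0, 18]
sum = 56

56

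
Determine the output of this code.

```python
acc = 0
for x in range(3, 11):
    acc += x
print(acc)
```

x=3: acc = 0+3 = 3
x=4: acc = 3+4 = 7
x=5: acc = 7+5 = 12
x=6: acc = 12+6 = 18
x=7: acc = 18+7 = 25
x=8: acc = 25+8 = 33
x=9: acc = 33+9 = 42
x=10: acc = 42+10 = 52

52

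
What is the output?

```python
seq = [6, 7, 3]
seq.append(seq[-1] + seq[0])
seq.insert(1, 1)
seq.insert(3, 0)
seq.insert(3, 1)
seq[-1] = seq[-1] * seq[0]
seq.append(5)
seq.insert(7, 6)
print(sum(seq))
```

83

append seq[-1]+seq[0] = 3+6 = 9 → [6, 7, 3, 9]
insert 1 at 1 → [6, 1, 7, 3, 9]
insert 0 at 3 → [6, 1, 7, 0, 3, 9]
insert 1 at 3 → [6, 1, 7, 1, 0, 3, 9]
seq[-1] = seq[-1]*seq[0] = 9*6 = 54 → [6, 1, 7, 1, 0, 3, 54]
append 5 → [6, 1, 7, 1, 0, 3, 54, 5]
insert 6 at 7 → [6, 1, 7, 1, 0, 3, 54, 6, 5]
sum = 83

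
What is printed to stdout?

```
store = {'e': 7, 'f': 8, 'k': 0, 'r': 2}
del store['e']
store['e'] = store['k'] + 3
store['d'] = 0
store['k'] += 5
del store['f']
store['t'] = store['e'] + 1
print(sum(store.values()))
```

del 'e' → {'f': 8, 'k': 0, 'r': 2}
store['e'] = store['k']+3 = 3 → {'f': 8, 'k': 0, 'r': 2, 'e': 3}
store['d'] = 0 → {'f': 8, 'k': 0, 'r': 2, 'e': 3, 'd': 0}
store['k'] = 0+5 = 5 → {'f': 8, 'k': 5, 'r': 2, 'e': 3, 'd': 0}
del 'f' → {'k': 5, 'r': 2, 'e': 3, 'd': 0}
store['t'] = store['e']+1 = 4 → {'k': 5, 'r': 2, 'e': 3, 'd': 0, 't': 4}
sum of values = 14

14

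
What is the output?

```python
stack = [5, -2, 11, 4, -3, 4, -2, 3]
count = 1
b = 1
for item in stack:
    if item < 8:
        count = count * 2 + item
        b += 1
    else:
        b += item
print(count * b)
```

item=5: <8, count = 1*2+5 = 7; b=2
item=-2: <8, count = 7*2+(-2) = 12; b=3
item=11: not <8; b=14
item=4: <8, count = 12*2+4 = 28; b=15
item=-3: <8, count = 28*2+(-3) = 53; b=16
item=4: <8, count = 53*2+4 = 110; b=17
item=-2: <8, count = 110*2+(-2) = 218; b=18
item=3: <8, count = 218*2+3 = 439; b=19
count*b = 439*19 = 8341

8341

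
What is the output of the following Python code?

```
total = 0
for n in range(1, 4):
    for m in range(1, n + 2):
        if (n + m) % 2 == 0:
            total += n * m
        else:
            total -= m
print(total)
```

5

n=1,m=1: even sum, total = 0+1 = 1
n=1,m=2: odd sum, total = 1-2 = -1
n=2,m=1: odd sum, total = (-1)-1 = -2
n=2,m=2: even sum, total = (-2)+4 = 2
n=2,m=3: odd sum, total = 2-3 = -1
n=3,m=1: even sum, total = (-1)+3 = 2
n=3,m=2: odd sum, total = 2-2 = 0
n=3,m=3: even sum, total = 0+9 = 9
n=3,m=4: odd sum, total = 9-4 = 5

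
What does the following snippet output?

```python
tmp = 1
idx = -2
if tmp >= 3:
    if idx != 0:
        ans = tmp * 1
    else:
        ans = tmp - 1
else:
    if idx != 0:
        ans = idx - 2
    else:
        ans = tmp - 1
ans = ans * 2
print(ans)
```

tmp=1, idx=-2
tmp >= 3 is False; idx != 0 is True
→ ans = idx - 2 = -4
ans = (-4)*2 = -8

-8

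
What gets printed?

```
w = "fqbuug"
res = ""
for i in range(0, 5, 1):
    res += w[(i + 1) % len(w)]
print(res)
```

i=0: add w[1]='q' → 'q'
i=1: add w[2]='b' → 'qb'
i=2: add w[3]='u' → 'qbu'
i=3: add w[4]='u' → 'qbuu'
i=4: add w[5]='g' → 'qbuug'

qbuug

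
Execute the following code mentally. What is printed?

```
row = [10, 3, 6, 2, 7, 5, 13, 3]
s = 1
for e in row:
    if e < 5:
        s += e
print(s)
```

9

e=10: not <5
e=3: <5, s = 1+3 = 4
e=6: not <5
e=2: <5, s = 4+2 = 6
e=7: not <5
e=5: not <5
e=13: not <5
e=3: <5, s = 6+3 = 9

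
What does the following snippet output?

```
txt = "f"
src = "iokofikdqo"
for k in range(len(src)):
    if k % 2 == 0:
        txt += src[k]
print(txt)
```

k=0: add 'i' → 'fi'
k=1: skip
k=2: add 'k' → 'fik'
k=3: skip
k=4: add 'f' → 'fikf'
k=5: skip
k=6: add 'k' → 'fikfk'
k=7: skip
k=8: add 'q' → 'fikfkq'
k=9: skip

fikfkq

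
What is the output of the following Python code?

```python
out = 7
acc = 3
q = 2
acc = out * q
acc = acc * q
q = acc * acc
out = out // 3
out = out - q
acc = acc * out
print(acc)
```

acc = 7*2 = 14
acc = 14*2 = 28
q = 28*28 = 784
out = 7//3 = 2
out = 2-784 = -782
acc = 28*(-782) = -21896

-21896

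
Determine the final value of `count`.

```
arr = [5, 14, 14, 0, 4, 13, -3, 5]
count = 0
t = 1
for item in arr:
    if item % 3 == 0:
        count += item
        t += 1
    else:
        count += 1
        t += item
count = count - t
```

item=5: not %3==0, count = 0+1 = 1; t=6
item=14: not %3==0, count = 1+1 = 2; t=20
item=14: not %3==0, count = 2+1 = 3; t=34
item=0: %3==0, count = 3+0 = 3; t=35
item=4: not %3==0, count = 3+1 = 4; t=39
item=13: not %3==0, count = 4+1 = 5; t=52
item=-3: %3==0, count = 5+(-3) = 2; t=53
item=5: not %3==0, count = 2+1 = 3; t=58
count-t = 3-58 = -55

-55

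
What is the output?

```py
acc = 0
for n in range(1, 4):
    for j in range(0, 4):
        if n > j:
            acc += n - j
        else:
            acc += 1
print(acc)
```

16

n=1,j=0: 1>0, acc = 0+1 = 1
n=1,j=1: not 1>1, acc = 1+1 = 2
n=1,j=2: not 1>2, acc = 2+1 = 3
n=1,j=3: not 1>3, acc = 3+1 = 4
n=2,j=0: 2>0, acc = 4+2 = 6
n=2,j=1: 2>1, acc = 6+1 = 7
n=2,j=2: not 2>2, acc = 7+1 = 8
n=2,j=3: not 2>3, acc = 8+1 = 9
n=3,j=0: 3>0, acc = 9+3 = 12
n=3,j=1: 3>1, acc = 12+2 = 14
n=3,j=2: 3>2, acc = 14+1 = 15
n=3,j=3: not 3>3, acc = 15+1 = 16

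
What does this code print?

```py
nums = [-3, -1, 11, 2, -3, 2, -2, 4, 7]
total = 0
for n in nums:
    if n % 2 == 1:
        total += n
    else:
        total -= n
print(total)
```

5

n=-3: odd, total = 0+(-3) = -3
n=-1: odd, total = (-3)+(-1) = -4
n=11: odd, total = (-4)+11 = 7
n=2: not odd, total = 7-2 = 5
n=-3: odd, total = 5+(-3) = 2
n=2: not odd, total = 2-2 = 0
n=-2: not odd, total = 0-(-2) = 2
n=4: not odd, total = 2-4 = -2
n=7: odd, total = (-2)+7 = 5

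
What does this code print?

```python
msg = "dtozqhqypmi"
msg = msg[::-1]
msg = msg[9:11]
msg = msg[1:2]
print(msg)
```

d

reverse → 'impyqhqzotd'
slice [9:11] → 'td'
slice [1:2] → 'd'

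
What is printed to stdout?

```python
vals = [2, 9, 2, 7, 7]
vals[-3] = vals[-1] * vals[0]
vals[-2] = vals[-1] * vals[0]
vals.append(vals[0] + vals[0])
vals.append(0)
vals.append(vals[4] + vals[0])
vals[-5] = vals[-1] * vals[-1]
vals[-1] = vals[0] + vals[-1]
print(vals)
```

vals[-3] = vals[-1]*vals[0] = 7*2 = 14 → [2, 9, 14, 7, 7]
vals[-2] = vals[-1]*vals[0] = 7*2 = 14 → [2, 9, 14, 14, 7]
append vals[0]+vals[0] = 2+2 = 4 → [2, 9, 14, 14, 7, 4]
append 0 → [2, 9, 14, 14, 7, 4, 0]
append vals[4]+vals[0] = 7+2 = 9 → [2, 9, 14, 14, 7, 4, 0, 9]
vals[-5] = vals[-1]*vals[-1] = 9*9 = 81 → [2, 9, 14, 81, 7, 4, 0, 9]
vals[-1] = vals[0]+vals[-1] = 2+9 = 11 → [2, 9, 14, 81, 7, 4, 0, 11]

[2, 9, 14, 81, 7, 4, 0, 11]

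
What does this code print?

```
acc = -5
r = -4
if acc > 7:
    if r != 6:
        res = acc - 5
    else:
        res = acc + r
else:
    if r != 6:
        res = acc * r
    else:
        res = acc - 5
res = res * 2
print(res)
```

acc=-5, r=-4
acc > 7 is False; r != 6 is True
→ res = acc * r = 20
res = 20*2 = 40

40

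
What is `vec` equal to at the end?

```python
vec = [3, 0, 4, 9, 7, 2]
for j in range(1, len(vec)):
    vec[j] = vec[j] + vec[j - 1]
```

j=1: vec[1] = 0+3 = 3 → [3, 3, 4, 9, 7, 2]
j=2: vec[2] = 4+3 = 7 → [3, 3, 7, 9, 7, 2]
j=3: vec[3] = 9+7 = 16 → [3, 3, 7, 16, 7, 2]
j=4: vec[4] = 7+16 = 23 → [3, 3, 7, 16, 23, 2]
j=5: vec[5] = 2+23 = 25 → [3, 3, 7, 16, 23, 25]

[3, 3, 7, 16, 23, 25]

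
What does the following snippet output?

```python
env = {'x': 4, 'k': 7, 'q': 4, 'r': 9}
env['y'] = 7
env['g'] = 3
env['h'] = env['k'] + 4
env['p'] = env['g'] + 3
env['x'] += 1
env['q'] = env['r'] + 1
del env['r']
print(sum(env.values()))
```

env['y'] = 7 → {'x': 4, 'k': 7, 'q': 4, 'r': 9, 'y': 7}
env['g'] = 3 → {'x': 4, 'k': 7, 'q': 4, 'r': 9, 'y': 7, 'g': 3}
env['h'] = env['k']+4 = 11 → {'x': 4, 'k': 7, 'q': 4, 'r': 9, 'y': 7, 'g': 3, 'h': 11}
env['p'] = env['g']+3 = 6 → {'x': 4, 'k': 7, 'q': 4, 'r': 9, 'y': 7, 'g': 3, 'h': 11, 'p': 6}
env['x'] = 4+1 = 5 → {'x': 5, 'k': 7, 'q': 4, 'r': 9, 'y': 7, 'g': 3, 'h': 11, 'p': 6}
env['q'] = env['r']+1 = 10 → {'x': 5, 'k': 7, 'q': 10, 'r': 9, 'y': 7, 'g': 3, 'h': 11, 'p': 6}
del 'r' → {'x': 5, 'k': 7, 'q': 10, 'y': 7, 'g': 3, 'h': 11, 'p': 6}
sum of values = 49

49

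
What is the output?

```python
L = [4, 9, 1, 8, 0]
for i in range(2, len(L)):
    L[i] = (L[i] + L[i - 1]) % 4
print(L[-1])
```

i=2: L[2] = (1+9)%4 = 2 → [4, 9, 2, 8, 0]
i=3: L[3] = (8+2)%4 = 2 → [4, 9, 2, 2, 0]
i=4: L[4] = (0+2)%4 = 2 → [4, 9, 2, 2, 2]

2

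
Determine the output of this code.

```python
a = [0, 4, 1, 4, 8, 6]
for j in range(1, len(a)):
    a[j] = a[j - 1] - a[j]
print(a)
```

[0, -4, -5, -9, -17, -23]

j=1: a[1] = 0-4 = -4 → [0, -4, 1, 4, 8, 6]
j=2: a[2] = (-4)-1 = -5 → [0, -4, -5, 4, 8, 6]
j=3: a[3] = (-5)-4 = -9 → [0, -4, -5, -9, 8, 6]
j=4: a[4] = (-9)-8 = -17 → [0, -4, -5, -9, -17, 6]
j=5: a[5] = (-17)-6 = -23 → [0, -4, -5, -9, -17, -23]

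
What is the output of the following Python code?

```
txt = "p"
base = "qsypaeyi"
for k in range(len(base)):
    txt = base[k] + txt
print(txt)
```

k=0: prepend 'q' → 'qp'
k=1: prepend 's' → 'sqp'
k=2: prepend 'y' → 'ysqp'
k=3: prepend 'p' → 'pysqp'
k=4: prepend 'a' → 'apysqp'
k=5: prepend 'e' → 'eapysqp'
k=6: prepend 'y' → 'yeapysqp'
k=7: prepend 'i' → 'iyeapysqp'

iyeapysqp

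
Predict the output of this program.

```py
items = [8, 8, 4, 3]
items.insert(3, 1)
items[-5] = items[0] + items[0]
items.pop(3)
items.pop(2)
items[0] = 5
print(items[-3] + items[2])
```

insert 1 at 3 → [8, 8, 4, 1, 3]
items[-5] = items[0]+items[0] = 8+8 = 16 → [16, 8, 4, 1, 3]
pop(3) removes 1 → [16, 8, 4, 3]
pop(2) removes 4 → [16, 8, 3]
items[0] = 5 → [5, 8, 3]
items[-3]+items[2] = 5+3 = 8

8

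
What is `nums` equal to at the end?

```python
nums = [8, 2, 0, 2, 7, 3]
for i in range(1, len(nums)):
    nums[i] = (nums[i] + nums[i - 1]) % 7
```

[8, 3, 3, 5, 5, 1]

i=1: nums[1] = (2+8)%7 = 3 → [8, 3, 0, 2, 7, 3]
i=2: nums[2] = (0+3)%7 = 3 → [8, 3, 3, 2, 7, 3]
i=3: nums[3] = (2+3)%7 = 5 → [8, 3, 3, 5, 7, 3]
i=4: nums[4] = (7+5)%7 = 5 → [8, 3, 3, 5, 5, 3]
i=5: nums[5] = (3+5)%7 = 1 → [8, 3, 3, 5, 5, 1]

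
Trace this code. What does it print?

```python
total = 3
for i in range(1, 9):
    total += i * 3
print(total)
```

i=1: total = 3+1*3 = 6
i=2: total = 6+2*3 = 12
i=3: total = 12+3*3 = 21
i=4: total = 21+4*3 = 33
i=5: total = 33+5*3 = 48
i=6: total = 48+6*3 = 66
i=7: total = 66+7*3 = 87
i=8: total = 87+8*3 = 111

111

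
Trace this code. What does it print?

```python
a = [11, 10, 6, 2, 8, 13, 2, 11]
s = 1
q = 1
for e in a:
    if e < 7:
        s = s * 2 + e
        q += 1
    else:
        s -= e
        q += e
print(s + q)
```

e=11: not <7, s = 1-11 = -10; q=12
e=10: not <7, s = (-10)-10 = -20; q=22
e=6: <7, s = (-20)*2+6 = -34; q=23
e=2: <7, s = (-34)*2+2 = -66; q=24
e=8: not <7, s = (-66)-8 = -74; q=32
e=13: not <7, s = (-74)-13 = -87; q=45
e=2: <7, s = (-87)*2+2 = -172; q=46
e=11: not <7, s = (-172)-11 = -183; q=57
s+q = (-183)+57 = -126

-126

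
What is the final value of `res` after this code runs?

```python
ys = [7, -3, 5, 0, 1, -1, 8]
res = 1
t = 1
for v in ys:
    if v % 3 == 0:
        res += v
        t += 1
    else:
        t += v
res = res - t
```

-25

v=7: not %3==0; t=8
v=-3: %3==0, res = 1+(-3) = -2; t=9
v=5: not %3==0; t=14
v=0: %3==0, res = (-2)+0 = -2; t=15
v=1: not %3==0; t=16
v=-1: not %3==0; t=15
v=8: not %3==0; t=23
res-t = (-2)-23 = -25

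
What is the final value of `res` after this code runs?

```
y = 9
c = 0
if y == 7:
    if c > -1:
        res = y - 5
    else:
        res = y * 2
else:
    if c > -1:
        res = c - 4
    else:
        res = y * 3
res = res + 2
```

-2

y=9, c=0
y == 7 is False; c > -1 is True
→ res = c - 4 = -4
res = (-4)+2 = -2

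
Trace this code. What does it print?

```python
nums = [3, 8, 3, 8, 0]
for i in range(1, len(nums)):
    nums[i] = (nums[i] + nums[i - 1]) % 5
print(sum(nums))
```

i=1: nums[1] = (8+3)%5 = 1 → [3, 1, 3, 8, 0]
i=2: nums[2] = (3+1)%5 = 4 → [3, 1, 4, 8, 0]
i=3: nums[3] = (8+4)%5 = 2 → [3, 1, 4, 2, 0]
i=4: nums[4] = (0+2)%5 = 2 → [3, 1, 4, 2, 2]
sum = 12

12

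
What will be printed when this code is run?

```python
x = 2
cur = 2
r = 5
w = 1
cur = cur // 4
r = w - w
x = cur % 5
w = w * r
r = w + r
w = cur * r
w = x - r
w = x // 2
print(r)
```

0

cur = 2//4 = 0
r = 1-1 = 0
x = 0%5 = 0
w = 1*0 = 0
r = 0+0 = 0
w = 0*0 = 0
w = 0-0 = 0
w = 0//2 = 0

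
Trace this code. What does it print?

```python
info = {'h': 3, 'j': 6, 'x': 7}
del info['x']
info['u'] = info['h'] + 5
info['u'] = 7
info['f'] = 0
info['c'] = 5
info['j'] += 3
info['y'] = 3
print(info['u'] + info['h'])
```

del 'x' → {'h': 3, 'j': 6}
info['u'] = info['h']+5 = 8 → {'h': 3, 'j': 6, 'u': 8}
info['u'] = 7 → {'h': 3, 'j': 6, 'u': 7}
info['f'] = 0 → {'h': 3, 'j': 6, 'u': 7, 'f': 0}
info['c'] = 5 → {'h': 3, 'j': 6, 'u': 7, 'f': 0, 'c': 5}
info['j'] = 6+3 = 9 → {'h': 3, 'j': 9, 'u': 7, 'f': 0, 'c': 5}
info['y'] = 3 → {'h': 3, 'j': 9, 'u': 7, 'f': 0, 'c': 5, 'y': 3}
info['u']+info['h'] = 7+3 = 10

10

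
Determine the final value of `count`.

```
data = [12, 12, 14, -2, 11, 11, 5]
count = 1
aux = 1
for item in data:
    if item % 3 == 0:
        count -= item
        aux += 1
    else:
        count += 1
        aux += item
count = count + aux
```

24

item=12: %3==0, count = 1-12 = -11; aux=2
item=12: %3==0, count = (-11)-12 = -23; aux=3
item=14: not %3==0, count = (-23)+1 = -22; aux=17
item=-2: not %3==0, count = (-22)+1 = -21; aux=15
item=11: not %3==0, count = (-21)+1 = -20; aux=26
item=11: not %3==0, count = (-20)+1 = -19; aux=37
item=5: not %3==0, count = (-19)+1 = -18; aux=42
count+aux = (-18)+42 = 24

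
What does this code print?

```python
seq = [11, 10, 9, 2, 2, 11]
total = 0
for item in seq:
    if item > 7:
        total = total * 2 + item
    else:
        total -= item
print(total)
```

149

item=11: >7, total = 0*2+11 = 11
item=10: >7, total = 11*2+10 = 32
item=9: >7, total = 32*2+9 = 73
item=2: not >7, total = 73-2 = 71
item=2: not >7, total = 71-2 = 69
item=11: >7, total = 69*2+11 = 149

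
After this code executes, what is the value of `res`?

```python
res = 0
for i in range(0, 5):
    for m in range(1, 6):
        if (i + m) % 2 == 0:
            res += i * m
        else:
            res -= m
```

33

i=0,m=1: odd sum, res = 0-1 = -1
i=0,m=2: even sum, res = (-1)+0 = -1
i=0,m=3: odd sum, res = (-1)-3 = -4
i=0,m=4: even sum, res = (-4)+0 = -4
i=0,m=5: odd sum, res = (-4)-5 = -9
i=1,m=1: even sum, res = (-9)+1 = -8
i=1,m=2: odd sum, res = (-8)-2 = -10
i=1,m=3: even sum, res = (-10)+3 = -7
i=1,m=4: odd sum, res = (-7)-4 = -11
i=1,m=5: even sum, res = (-11)+5 = -6
i=2,m=1: odd sum, res = (-6)-1 = -7
i=2,m=2: even sum, res = (-7)+4 = -3
i=2,m=3: odd sum, res = (-3)-3 = -6
i=2,m=4: even sum, res = (-6)+8 = 2
i=2,m=5: odd sum, res = 2-5 = -3
i=3,m=1: even sum, res = (-3)+3 = 0
i=3,m=2: odd sum, res = 0-2 = -2
i=3,m=3: even sum, res = (-2)+9 = 7
i=3,m=4: odd sum, res = 7-4 = 3
i=3,m=5: even sum, res = 3+15 = 18
i=4,m=1: odd sum, res = 18-1 = 17
i=4,m=2: even sum, res = 17+8 = 25
i=4,m=3: odd sum, res = 25-3 = 22
i=4,m=4: even sum, res = 22+16 = 38
i=4,m=5: odd sum, res = 38-5 = 33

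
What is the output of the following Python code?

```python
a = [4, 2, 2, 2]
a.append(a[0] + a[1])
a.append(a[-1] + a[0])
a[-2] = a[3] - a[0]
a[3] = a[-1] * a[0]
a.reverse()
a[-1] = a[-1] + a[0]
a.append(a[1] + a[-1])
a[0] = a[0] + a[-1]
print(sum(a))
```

90

append a[0]+a[1] = 4+2 = 6 → [4, 2, 2, 2, 6]
append a[-1]+a[0] = 6+4 = 10 → [4, 2, 2, 2, 6, 10]
a[-2] = a[3]-a[0] = 2-4 = -2 → [4, 2, 2, 2, -2, 10]
a[3] = a[-1]*a[0] = 10*4 = 40 → [4, 2, 2, 40, -2, 10]
reverse → [10, -2, 40, 2, 2, 4]
a[-1] = a[-1]+a[0] = 4+10 = 14 → [10, -2, 40, 2, 2, 14]
append a[1]+a[-1] = (-2)+14 = 12 → [10, -2, 40, 2, 2, 14, 12]
a[0] = a[0]+a[-1] = 10+12 = 22 → [22, -2, 40, 2, 2, 14, 12]
sum = 90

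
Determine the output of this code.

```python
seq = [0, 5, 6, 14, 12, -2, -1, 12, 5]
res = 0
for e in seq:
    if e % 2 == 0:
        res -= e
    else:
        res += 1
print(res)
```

e=0: even, res = 0-0 = 0
e=5: not even, res = 0+1 = 1
e=6: even, res = 1-6 = -5
e=14: even, res = (-5)-14 = -19
e=12: even, res = (-19)-12 = -31
e=-2: even, res = (-31)-(-2) = -29
e=-1: not even, res = (-29)+1 = -28
e=12: even, res = (-28)-12 = -40
e=5: not even, res = (-40)+1 = -39

-39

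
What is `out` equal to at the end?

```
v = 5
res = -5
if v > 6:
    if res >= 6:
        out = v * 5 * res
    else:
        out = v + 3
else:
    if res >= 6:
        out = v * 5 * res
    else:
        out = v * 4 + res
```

v=5, res=-5
v > 6 is False; res >= 6 is False
→ out = v * 4 + res = 15

15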